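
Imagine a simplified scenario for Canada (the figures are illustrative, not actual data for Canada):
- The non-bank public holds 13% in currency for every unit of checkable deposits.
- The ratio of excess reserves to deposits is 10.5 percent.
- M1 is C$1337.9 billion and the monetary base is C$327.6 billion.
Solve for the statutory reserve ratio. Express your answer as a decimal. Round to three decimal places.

Using m = M/MB = 1337.9/327.6 ≈ 4.083944. Since m = (1 + c)/(c + rr + e), the denominator satisfies c + rr + e = (1 + c)/m = (1 + 0.13) / 4.083944 ≈ 0.276693.
With c = 0.13 and e = 0.105, the statutory reserve ratio is 0.276693 − 0.13 − 0.105 = 0.041693.

0.042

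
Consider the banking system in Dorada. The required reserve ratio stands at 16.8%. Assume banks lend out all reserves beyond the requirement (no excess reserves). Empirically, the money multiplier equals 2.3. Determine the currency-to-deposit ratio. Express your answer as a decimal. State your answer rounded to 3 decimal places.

Using m = 2.3. From m = (1 + c)/(c + rr + e), rearranging gives 1 + c = m·(c + rr + e), so c·(1 − m) = m·(rr + e) − 1.
Hence c = [m·(rr + e) − 1]/(1 − m) = [2.3 × (0.168 + 0) − 1] / (1 − 2.3) = 0.472000.

0.472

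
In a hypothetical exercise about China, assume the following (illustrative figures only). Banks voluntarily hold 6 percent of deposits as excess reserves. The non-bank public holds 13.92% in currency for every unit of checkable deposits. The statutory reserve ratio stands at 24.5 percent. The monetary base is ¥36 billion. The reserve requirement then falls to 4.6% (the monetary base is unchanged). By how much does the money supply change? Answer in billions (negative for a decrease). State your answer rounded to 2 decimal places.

¥74.93 billion

Initially m₁ = (1 + 0.1392) / (0.245 + 0.06 + 0.1392) ≈ 2.56461, so M₁ = 2.56461 × 36 ≈ 92.326 billion.
After the change m₂ = (1 + 0.1392) / (0.046 + 0.06 + 0.1392) ≈ 4.64600, so M₂ = 4.64600 × 36 = 167.256 billion.
ΔM = M₂ − M₁ = 167.256 − 92.326 = 74.93 billion.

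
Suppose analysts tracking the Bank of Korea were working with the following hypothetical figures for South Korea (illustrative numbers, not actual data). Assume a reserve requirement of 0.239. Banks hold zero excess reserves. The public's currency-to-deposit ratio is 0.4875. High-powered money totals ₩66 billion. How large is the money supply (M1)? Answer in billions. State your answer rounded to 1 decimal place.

₩135.1 billion

The money multiplier is m = (1 + c) / (rr + c) = (1 + 0.4875) / (0.239 + 0.4875) ≈ 2.0475.
So M = m × MB = 2.0475 × 66 = 135.135 billion.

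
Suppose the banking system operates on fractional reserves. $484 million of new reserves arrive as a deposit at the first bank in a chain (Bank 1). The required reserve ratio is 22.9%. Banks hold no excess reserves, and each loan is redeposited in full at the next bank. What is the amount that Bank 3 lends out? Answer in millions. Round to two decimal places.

Each bank lends a fraction (1 − rr) = 0.7710 of the deposit it receives, so Bank 3 receives 484·0.7710^2 and lends 484·0.7710^3 ≈ 221.8240 million.

$221.82 million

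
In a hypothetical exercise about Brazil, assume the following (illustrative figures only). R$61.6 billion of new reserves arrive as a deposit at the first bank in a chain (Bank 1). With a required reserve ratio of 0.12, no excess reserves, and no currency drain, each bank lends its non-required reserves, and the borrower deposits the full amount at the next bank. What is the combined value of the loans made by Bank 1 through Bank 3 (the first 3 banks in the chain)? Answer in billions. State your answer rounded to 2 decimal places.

R$143.89 billion

Bank i lends (1 − rr)^i of the original deposit: Bank 1 lends 61.6·0.8800 = 54.2080, Bank 2 lends 61.6·0.8800² ≈ 47.7030, and so on.
Summing a geometric series: total = 61.6·[0.8800·(1 − 0.8800^3) / (1 − 0.8800)] ≈ 143.8897 billion.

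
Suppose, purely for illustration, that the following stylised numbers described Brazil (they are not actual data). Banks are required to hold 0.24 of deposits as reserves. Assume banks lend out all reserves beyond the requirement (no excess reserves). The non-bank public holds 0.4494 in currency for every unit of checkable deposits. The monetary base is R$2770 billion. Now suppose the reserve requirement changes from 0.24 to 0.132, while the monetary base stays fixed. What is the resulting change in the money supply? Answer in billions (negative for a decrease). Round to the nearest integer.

Initially m₁ = (1 + 0.4494) / (0.24 + 0.4494) ≈ 2.10241, so M₁ = 2.10241 × 2770 = 5823.6757 billion.
After the change m₂ = (1 + 0.4494) / (0.132 + 0.4494) ≈ 2.49295, so M₂ = 2.49295 × 2770 = 6905.4715 billion.
ΔM = M₂ − M₁ = 6905.4715 − 5823.6757 = 1081.7958 billion.

R$1082 billion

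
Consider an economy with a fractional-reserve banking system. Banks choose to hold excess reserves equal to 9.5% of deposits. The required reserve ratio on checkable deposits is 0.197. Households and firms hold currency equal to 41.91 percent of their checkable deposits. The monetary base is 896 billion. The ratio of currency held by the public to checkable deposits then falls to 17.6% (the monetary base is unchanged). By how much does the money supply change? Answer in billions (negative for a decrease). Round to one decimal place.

463.4 billion

Initially m₁ = (1 + 0.4191) / (0.197 + 0.095 + 0.4191) ≈ 1.99564, so M₁ = 1.99564 × 896 ≈ 1788.0934 billion.
After the change m₂ = (1 + 0.176) / (0.197 + 0.095 + 0.176) ≈ 2.51282, so M₂ = 2.51282 × 896 ≈ 2251.4867 billion.
ΔM = M₂ − M₁ = 2251.4867 − 1788.0934 = 463.3933 billion.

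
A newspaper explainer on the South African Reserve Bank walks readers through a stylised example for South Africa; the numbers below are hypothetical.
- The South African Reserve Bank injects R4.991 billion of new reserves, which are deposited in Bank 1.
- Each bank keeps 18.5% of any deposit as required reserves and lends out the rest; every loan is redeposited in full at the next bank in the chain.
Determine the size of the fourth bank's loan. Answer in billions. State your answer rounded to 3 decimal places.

R2.202 billion

Each bank lends a fraction (1 − rr) = 0.8150 of the deposit it receives, so Bank 4 receives 4.991·0.8150^3 and lends 4.991·0.8150^4 ≈ 2.2020 billion.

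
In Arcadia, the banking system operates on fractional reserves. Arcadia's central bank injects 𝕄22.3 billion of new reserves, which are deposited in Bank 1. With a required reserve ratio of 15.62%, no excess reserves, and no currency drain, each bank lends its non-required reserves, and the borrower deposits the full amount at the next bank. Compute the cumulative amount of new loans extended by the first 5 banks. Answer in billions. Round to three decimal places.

Bank i lends (1 − rr)^i of the original deposit: Bank 1 lends 22.3·0.8438 ≈ 18.8167, Bank 2 lends 22.3·0.8438² ≈ 15.8776, and so on.
Summing a geometric series: total = 22.3·[0.8438·(1 − 0.8438^5) / (1 − 0.8438)] ≈ 68.9356 billion.

𝕄68.936 billion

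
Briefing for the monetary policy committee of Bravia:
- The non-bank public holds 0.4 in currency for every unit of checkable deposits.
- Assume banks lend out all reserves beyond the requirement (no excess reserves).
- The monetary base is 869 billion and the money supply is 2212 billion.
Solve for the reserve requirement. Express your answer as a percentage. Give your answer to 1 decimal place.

Using m = M/MB = 2212/869 ≈ 2.545455. Since m = (1 + c)/(c + rr + e), the denominator satisfies c + rr + e = (1 + c)/m = (1 + 0.4) / 2.545455 ≈ 0.550000.
With c = 0.4 and e = 0, the reserve requirement is 0.550000 − 0.4 − 0 = 0.15.

15.0%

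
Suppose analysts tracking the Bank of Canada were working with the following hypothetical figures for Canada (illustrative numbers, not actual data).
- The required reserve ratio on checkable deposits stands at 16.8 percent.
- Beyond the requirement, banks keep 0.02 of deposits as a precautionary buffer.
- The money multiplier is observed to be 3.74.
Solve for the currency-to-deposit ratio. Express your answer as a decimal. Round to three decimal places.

Using m = 3.74. From m = (1 + c)/(c + rr + e), rearranging gives 1 + c = m·(c + rr + e), so c·(1 − m) = m·(rr + e) − 1.
Hence c = [m·(rr + e) − 1]/(1 − m) = [3.74 × (0.168 + 0.02) − 1] / (1 − 3.74) ≈ 0.108350.

0.108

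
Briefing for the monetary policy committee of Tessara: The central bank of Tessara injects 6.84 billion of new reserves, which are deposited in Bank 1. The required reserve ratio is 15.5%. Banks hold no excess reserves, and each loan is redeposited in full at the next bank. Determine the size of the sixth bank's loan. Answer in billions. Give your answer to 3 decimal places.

2.490 billion

Each bank lends a fraction (1 − rr) = 0.8450 of the deposit it receives, so Bank 6 receives 6.84·0.8450^5 and lends 6.84·0.8450^6 ≈ 2.4900 billion.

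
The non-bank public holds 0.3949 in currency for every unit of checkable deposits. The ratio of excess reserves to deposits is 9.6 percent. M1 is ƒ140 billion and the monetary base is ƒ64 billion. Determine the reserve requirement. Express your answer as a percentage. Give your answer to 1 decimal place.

Using m = M/MB = 140/64 = 2.187500. Since m = (1 + c)/(c + rr + e), the denominator satisfies c + rr + e = (1 + c)/m = (1 + 0.3949) / 2.187500 ≈ 0.637669.
With c = 0.3949 and e = 0.096, the reserve requirement is 0.637669 − 0.3949 − 0.096 = 0.146769.

14.7%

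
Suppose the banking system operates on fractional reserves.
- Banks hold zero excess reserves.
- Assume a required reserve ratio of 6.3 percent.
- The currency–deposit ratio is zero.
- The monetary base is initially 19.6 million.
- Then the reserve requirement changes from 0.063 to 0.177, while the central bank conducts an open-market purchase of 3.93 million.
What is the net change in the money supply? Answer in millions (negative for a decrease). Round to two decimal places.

Before: m₁ = 1 / (0.063) ≈ 15.87302, MB₁ = 19.6, so M₁ = 15.87302 × 19.6 ≈ 311.1112 million.
After: m₂ = 1 / (0.177) ≈ 5.64972, MB₂ = 19.6 + 3.93 = 23.53, so M₂ = 5.64972 × 23.53 ≈ 132.9379 million.
ΔM = M₂ − M₁ = 132.9379 − 311.1112 = -178.1733 million.

-178.17 million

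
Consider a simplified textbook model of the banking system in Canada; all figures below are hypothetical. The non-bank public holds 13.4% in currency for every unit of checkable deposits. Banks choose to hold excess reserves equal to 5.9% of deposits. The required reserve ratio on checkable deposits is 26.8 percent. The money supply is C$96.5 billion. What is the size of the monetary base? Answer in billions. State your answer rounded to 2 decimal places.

C$39.23 billion

The money multiplier is m = (1 + c) / (rr + e + c) = (1 + 0.134) / (0.268 + 0.059 + 0.134) ≈ 2.45987.
MB = M / m = 96.5 / 2.45987 ≈ 39.2297 billion.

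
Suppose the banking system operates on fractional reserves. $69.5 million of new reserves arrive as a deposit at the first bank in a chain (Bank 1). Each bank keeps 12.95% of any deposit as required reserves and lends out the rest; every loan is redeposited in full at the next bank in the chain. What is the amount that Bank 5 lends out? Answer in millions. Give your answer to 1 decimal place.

Each bank lends a fraction (1 − rr) = 0.8705 of the deposit it receives, so Bank 5 receives 69.5·0.8705^4 and lends 69.5·0.8705^5 ≈ 34.7399 million.

$34.7 million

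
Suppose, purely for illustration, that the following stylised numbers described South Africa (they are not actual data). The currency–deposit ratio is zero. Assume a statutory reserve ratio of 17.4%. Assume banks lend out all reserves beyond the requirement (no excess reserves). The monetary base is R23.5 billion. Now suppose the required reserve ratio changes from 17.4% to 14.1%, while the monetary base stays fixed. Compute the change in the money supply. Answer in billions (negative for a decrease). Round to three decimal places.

R31.609 billion

Initially m₁ = 1 / (0.174) ≈ 5.747126, so M₁ = 5.747126 × 23.5 ≈ 135.0575 billion.
After the change m₂ = 1 / (0.141) ≈ 7.092199, so M₂ = 7.092199 × 23.5 ≈ 166.6667 billion.
ΔM = M₂ − M₁ = 166.6667 − 135.0575 = 31.6092 billion.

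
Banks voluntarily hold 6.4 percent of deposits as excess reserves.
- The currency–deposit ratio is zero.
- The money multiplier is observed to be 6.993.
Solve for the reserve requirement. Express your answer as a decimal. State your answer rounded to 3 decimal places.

0.079

Using m = 6.993. Since m = (1 + c)/(c + rr + e), the denominator satisfies c + rr + e = (1 + c)/m = (1 + 0) / 6.993 ≈ 0.143000.
With c = 0 and e = 0.064, the reserve requirement is 0.143000 − 0 − 0.064 = 0.079.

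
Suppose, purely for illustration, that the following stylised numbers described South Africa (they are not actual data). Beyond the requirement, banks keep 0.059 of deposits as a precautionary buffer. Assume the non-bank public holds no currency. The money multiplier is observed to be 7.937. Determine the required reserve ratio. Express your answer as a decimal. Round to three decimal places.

Using m = 7.937. Since m = (1 + c)/(c + rr + e), the denominator satisfies c + rr + e = (1 + c)/m = (1 + 0) / 7.937 ≈ 0.125992.
With c = 0 and e = 0.059, the required reserve ratio is 0.125992 − 0 − 0.059 = 0.066992.

0.067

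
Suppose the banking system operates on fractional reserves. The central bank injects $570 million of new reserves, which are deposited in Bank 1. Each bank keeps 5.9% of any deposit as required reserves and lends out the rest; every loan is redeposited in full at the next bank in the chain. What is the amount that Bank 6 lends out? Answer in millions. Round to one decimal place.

Each bank lends a fraction (1 − rr) = 0.9410 of the deposit it receives, so Bank 6 receives 570·0.9410^5 and lends 570·0.9410^6 ≈ 395.7424 million.

$395.7 million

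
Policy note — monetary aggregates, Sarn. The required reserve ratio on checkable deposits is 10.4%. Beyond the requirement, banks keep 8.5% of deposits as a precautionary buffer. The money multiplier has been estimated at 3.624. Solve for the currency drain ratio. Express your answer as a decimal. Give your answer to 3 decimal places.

Using m = 3.624. From m = (1 + c)/(c + rr + e), rearranging gives 1 + c = m·(c + rr + e), so c·(1 − m) = m·(rr + e) − 1.
Hence c = [m·(rr + e) − 1]/(1 − m) = [3.624 × (0.104 + 0.085) − 1] / (1 − 3.624) ≈ 0.120070.

0.120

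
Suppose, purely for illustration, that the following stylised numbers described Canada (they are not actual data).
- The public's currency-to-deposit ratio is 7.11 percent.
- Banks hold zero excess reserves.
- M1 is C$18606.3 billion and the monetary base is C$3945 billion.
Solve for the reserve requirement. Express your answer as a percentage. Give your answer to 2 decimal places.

15.60%

Using m = M/MB = 18606.3/3945 ≈ 4.716426. Since m = (1 + c)/(c + rr + e), the denominator satisfies c + rr + e = (1 + c)/m = (1 + 0.0711) / 4.716426 ≈ 0.227100.
With c = 0.0711 and e = 0, the reserve requirement is 0.227100 − 0.0711 − 0 = 0.156.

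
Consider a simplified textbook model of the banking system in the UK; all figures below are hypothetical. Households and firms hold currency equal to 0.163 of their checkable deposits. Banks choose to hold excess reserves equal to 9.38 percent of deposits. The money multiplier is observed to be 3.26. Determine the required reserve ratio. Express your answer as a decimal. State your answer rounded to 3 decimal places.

0.100

Using m = 3.26. Since m = (1 + c)/(c + rr + e), the denominator satisfies c + rr + e = (1 + c)/m = (1 + 0.163) / 3.26 ≈ 0.356748.
With c = 0.163 and e = 0.0938, the required reserve ratio is 0.356748 − 0.163 − 0.0938 = 0.099948.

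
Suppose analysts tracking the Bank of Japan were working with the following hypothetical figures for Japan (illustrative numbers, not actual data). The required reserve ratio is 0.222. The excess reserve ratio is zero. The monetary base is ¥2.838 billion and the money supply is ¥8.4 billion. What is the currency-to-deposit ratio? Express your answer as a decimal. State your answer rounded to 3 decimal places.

0.175

Using m = M/MB = 8.4/2.838 ≈ 2.959831. From m = (1 + c)/(c + rr + e), rearranging gives 1 + c = m·(c + rr + e), so c·(1 − m) = m·(rr + e) − 1.
Hence c = [m·(rr + e) − 1]/(1 − m) = [2.959831 × (0.222 + 0) − 1] / (1 − 2.959831) ≈ 0.174973.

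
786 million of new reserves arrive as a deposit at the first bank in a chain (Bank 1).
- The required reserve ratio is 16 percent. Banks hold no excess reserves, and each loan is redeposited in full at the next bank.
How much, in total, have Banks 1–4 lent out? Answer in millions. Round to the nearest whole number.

2072 million

Bank i lends (1 − rr)^i of the original deposit: Bank 1 lends 786·0.8400 = 660.2400, Bank 2 lends 786·0.8400² = 554.6016, and so on.
Summing a geometric series: total = 786·[0.8400·(1 − 0.8400^4) / (1 − 0.8400)] ≈ 2072.0338 million.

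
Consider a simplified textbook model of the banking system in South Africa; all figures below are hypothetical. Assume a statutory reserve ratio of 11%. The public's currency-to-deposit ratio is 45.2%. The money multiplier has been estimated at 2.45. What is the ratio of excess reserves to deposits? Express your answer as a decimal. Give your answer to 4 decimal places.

0.0307

Using m = 2.45. Since m = (1 + c)/(c + rr + e), the denominator satisfies c + rr + e = (1 + c)/m = (1 + 0.452) / 2.45 ≈ 0.592653.
With c = 0.452 and rr = 0.11, the ratio of excess reserves to deposits is 0.592653 − 0.452 − 0.11 = 0.030653.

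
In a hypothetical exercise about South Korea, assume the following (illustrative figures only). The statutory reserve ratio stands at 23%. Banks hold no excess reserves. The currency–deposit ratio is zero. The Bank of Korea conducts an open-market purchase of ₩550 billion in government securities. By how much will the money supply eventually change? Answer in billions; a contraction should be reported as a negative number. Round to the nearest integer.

The simple money multiplier is m = 1/rr = 1/0.23 ≈ 4.3478.
An open-market purchase increases the monetary base by 550 billion, so ΔM = m × ΔMB = 4.3478 × 550 = 2391.29 billion.

₩2391 billion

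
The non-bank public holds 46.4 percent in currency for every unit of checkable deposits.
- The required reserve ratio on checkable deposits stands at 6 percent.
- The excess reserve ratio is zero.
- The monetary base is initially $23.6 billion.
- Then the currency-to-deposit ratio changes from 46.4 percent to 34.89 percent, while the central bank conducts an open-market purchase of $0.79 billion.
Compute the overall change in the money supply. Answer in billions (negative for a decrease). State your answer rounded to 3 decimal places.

Before: m₁ = (1 + 0.464) / (0.06 + 0.464) ≈ 2.793893, MB₁ = 23.6, so M₁ = 2.793893 × 23.6 ≈ 65.9359 billion.
After: m₂ = (1 + 0.3489) / (0.06 + 0.3489) ≈ 3.298851, MB₂ = 23.6 + 0.79 = 24.39, so M₂ = 3.298851 × 24.39 ≈ 80.459 billion.
ΔM = M₂ − M₁ = 80.459 − 65.9359 = 14.5231 billion.

$14.523 billion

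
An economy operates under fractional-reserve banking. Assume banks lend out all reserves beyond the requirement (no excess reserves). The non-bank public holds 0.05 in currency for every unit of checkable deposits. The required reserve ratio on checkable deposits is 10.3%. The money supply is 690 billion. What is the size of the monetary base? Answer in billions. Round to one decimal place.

100.5 billion

The money multiplier is m = (1 + c) / (rr + c) = (1 + 0.05) / (0.103 + 0.05) ≈ 6.86275.
MB = M / m = 690 / 6.86275 ≈ 100.5428 billion.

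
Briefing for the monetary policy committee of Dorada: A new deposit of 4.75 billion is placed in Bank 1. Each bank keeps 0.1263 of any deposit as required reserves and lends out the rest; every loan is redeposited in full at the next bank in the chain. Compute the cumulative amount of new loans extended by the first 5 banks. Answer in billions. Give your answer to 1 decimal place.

16.1 billion

Bank i lends (1 − rr)^i of the original deposit: Bank 1 lends 4.75·0.8737 ≈ 4.1501, Bank 2 lends 4.75·0.8737² ≈ 3.6259, and so on.
Summing a geometric series: total = 4.75·[0.8737·(1 − 0.8737^5) / (1 − 0.8737)] ≈ 16.1301 billion.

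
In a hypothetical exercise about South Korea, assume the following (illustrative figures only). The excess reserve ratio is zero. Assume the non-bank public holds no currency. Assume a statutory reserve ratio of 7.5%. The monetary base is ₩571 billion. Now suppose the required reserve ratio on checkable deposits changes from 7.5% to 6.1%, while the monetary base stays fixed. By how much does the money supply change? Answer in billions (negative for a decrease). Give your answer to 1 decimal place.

₩1747.3 billion

Initially m₁ = 1 / (0.075) ≈ 13.33333, so M₁ = 13.33333 × 571 ≈ 7613.3314 billion.
After the change m₂ = 1 / (0.061) ≈ 16.39344, so M₂ = 16.39344 × 571 ≈ 9360.6542 billion.
ΔM = M₂ − M₁ = 9360.6542 − 7613.3314 = 1747.3228 billion.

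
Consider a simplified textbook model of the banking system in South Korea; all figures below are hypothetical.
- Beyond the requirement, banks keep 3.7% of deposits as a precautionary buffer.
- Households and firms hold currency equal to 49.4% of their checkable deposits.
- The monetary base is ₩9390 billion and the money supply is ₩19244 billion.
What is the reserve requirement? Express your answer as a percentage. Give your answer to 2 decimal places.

19.80%

Using m = M/MB = 19244/9390 ≈ 2.049414. Since m = (1 + c)/(c + rr + e), the denominator satisfies c + rr + e = (1 + c)/m = (1 + 0.494) / 2.049414 ≈ 0.728989.
With c = 0.494 and e = 0.037, the reserve requirement is 0.728989 − 0.494 − 0.037 = 0.197989.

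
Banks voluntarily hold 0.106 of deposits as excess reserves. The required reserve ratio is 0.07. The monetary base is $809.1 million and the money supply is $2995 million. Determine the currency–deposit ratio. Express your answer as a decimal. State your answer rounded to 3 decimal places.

Using m = M/MB = 2995/809.1 ≈ 3.701644. From m = (1 + c)/(c + rr + e), rearranging gives 1 + c = m·(c + rr + e), so c·(1 − m) = m·(rr + e) − 1.
Hence c = [m·(rr + e) − 1]/(1 − m) = [3.701644 × (0.07 + 0.106) − 1] / (1 − 3.701644) ≈ 0.128999.

0.129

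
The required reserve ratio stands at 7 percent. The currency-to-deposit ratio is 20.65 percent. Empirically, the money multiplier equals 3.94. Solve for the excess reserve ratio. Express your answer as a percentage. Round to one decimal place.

Using m = 3.94. Since m = (1 + c)/(c + rr + e), the denominator satisfies c + rr + e = (1 + c)/m = (1 + 0.2065) / 3.94 ≈ 0.306218.
With c = 0.2065 and rr = 0.07, the excess reserve ratio is 0.306218 − 0.2065 − 0.07 = 0.029718.

3.0%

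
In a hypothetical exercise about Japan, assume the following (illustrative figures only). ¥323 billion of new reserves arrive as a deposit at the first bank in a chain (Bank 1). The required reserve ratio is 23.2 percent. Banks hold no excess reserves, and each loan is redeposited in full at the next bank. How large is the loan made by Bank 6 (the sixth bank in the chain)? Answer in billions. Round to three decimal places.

Each bank lends a fraction (1 − rr) = 0.7680 of the deposit it receives, so Bank 6 receives 323·0.7680^5 and lends 323·0.7680^6 ≈ 66.2781 billion.

¥66.278 billion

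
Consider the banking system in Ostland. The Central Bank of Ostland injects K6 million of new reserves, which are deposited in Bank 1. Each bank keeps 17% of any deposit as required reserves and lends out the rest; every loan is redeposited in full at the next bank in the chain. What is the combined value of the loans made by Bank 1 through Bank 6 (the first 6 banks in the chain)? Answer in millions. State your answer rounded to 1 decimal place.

Bank i lends (1 − rr)^i of the original deposit: Bank 1 lends 6·0.8300 = 4.9800, Bank 2 lends 6·0.8300² = 4.1334, and so on.
Summing a geometric series: total = 6·[0.8300·(1 − 0.8300^6) / (1 − 0.8300)] ≈ 19.7167 million.

K19.7 million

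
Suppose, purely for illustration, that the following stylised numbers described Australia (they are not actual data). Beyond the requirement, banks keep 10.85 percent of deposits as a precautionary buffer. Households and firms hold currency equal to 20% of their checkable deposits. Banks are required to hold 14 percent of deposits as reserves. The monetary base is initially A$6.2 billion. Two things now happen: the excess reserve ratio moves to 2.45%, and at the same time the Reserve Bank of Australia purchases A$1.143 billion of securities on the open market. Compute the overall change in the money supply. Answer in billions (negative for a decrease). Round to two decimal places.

Before: m₁ = (1 + 0.2) / (0.14 + 0.1085 + 0.2) ≈ 2.6756, MB₁ = 6.2, so M₁ = 2.6756 × 6.2 ≈ 16.5887 billion.
After: m₂ = (1 + 0.2) / (0.14 + 0.0245 + 0.2) ≈ 3.2922, MB₂ = 6.2 + 1.143 = 7.343, so M₂ = 3.2922 × 7.343 ≈ 24.1746 billion.
ΔM = M₂ − M₁ = 24.1746 − 16.5887 = 7.5859 billion.

A$7.59 billion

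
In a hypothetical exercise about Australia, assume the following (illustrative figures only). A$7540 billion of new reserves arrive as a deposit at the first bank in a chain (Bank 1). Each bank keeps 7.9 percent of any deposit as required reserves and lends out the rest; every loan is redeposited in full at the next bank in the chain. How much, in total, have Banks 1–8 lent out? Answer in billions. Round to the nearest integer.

Bank i lends (1 − rr)^i of the original deposit: Bank 1 lends 7540·0.9210 = 6944.3400, Bank 2 lends 7540·0.9210² ≈ 6395.7371, and so on.
Summing a geometric series: total = 7540·[0.9210·(1 − 0.9210^8) / (1 − 0.9210)] ≈ 42395.7529 billion.

A$42396 billion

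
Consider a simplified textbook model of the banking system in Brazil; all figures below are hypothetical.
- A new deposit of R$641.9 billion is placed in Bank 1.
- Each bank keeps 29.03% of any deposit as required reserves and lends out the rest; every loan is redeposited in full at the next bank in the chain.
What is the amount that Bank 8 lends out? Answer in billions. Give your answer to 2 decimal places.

Each bank lends a fraction (1 − rr) = 0.7097 of the deposit it receives, so Bank 8 receives 641.9·0.7097^7 and lends 641.9·0.7097^8 ≈ 41.3110 billion.

R$41.31 billion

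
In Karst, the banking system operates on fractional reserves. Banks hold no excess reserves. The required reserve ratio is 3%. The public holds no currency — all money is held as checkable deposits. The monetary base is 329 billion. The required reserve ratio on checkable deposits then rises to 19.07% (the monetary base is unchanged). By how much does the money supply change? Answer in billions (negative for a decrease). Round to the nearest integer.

-9241 billion

Initially m₁ = 1 / (0.03) ≈ 33.3333, so M₁ = 33.3333 × 329 = 10966.6557 billion.
After the change m₂ = 1 / (0.1907) ≈ 5.2438, so M₂ = 5.2438 × 329 = 1725.2102 billion.
ΔM = M₂ − M₁ = 1725.2102 − 10966.6557 = -9241.4455 billion.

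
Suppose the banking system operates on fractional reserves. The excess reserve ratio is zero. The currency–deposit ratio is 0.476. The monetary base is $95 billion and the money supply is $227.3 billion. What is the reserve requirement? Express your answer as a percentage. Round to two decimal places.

14.09%

Using m = M/MB = 227.3/95 ≈ 2.392632. Since m = (1 + c)/(c + rr + e), the denominator satisfies c + rr + e = (1 + c)/m = (1 + 0.476) / 2.392632 ≈ 0.616894.
With c = 0.476 and e = 0, the reserve requirement is 0.616894 − 0.476 − 0 = 0.140894.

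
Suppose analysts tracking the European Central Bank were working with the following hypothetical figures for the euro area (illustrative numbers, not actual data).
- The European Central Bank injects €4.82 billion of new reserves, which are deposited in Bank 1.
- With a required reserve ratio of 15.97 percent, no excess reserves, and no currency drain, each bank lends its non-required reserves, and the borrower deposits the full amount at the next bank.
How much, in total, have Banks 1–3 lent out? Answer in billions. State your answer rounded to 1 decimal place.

Bank i lends (1 − rr)^i of the original deposit: Bank 1 lends 4.82·0.8403 ≈ 4.0502, Bank 2 lends 4.82·0.8403² ≈ 3.4034, and so on.
Summing a geometric series: total = 4.82·[0.8403·(1 − 0.8403^3) / (1 − 0.8403)] ≈ 10.3136 billion.

€10.3 billion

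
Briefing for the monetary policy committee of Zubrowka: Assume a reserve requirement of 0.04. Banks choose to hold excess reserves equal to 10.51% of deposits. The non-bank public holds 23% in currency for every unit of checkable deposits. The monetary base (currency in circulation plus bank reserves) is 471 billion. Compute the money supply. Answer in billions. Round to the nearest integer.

The money multiplier is m = (1 + c) / (rr + e + c) = (1 + 0.23) / (0.04 + 0.1051 + 0.23) ≈ 3.2791.
So M = m × MB = 3.2791 × 471 = 1544.4561 billion.

1544 billion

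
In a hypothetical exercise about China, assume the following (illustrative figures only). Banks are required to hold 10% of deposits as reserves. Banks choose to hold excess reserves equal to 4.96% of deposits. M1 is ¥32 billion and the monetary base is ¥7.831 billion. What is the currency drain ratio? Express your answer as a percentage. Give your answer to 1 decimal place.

Using m = M/MB = 32/7.831 ≈ 4.086324. From m = (1 + c)/(c + rr + e), rearranging gives 1 + c = m·(c + rr + e), so c·(1 − m) = m·(rr + e) − 1.
Hence c = [m·(rr + e) − 1]/(1 − m) = [4.086324 × (0.1 + 0.0496) − 1] / (1 − 4.086324) ≈ 0.125938.

12.6%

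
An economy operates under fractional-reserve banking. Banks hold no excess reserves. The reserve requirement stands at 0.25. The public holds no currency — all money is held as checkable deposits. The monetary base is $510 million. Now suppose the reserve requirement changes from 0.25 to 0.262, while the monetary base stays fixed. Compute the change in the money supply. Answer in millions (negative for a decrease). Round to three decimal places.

Initially m₁ = 1 / (0.25) = 4, so M₁ = 4 × 510 = 2040 million.
After the change m₂ = 1 / (0.262) ≈ 3.8167939, so M₂ = 3.8167939 × 510 ≈ 1946.5649 million.
ΔM = M₂ − M₁ = 1946.5649 − 2040 = -93.4351 million.

-93.435 million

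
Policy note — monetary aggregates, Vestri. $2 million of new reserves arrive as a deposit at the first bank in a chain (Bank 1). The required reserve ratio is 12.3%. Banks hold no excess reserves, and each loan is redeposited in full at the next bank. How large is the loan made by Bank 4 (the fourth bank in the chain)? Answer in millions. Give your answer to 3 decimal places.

$1.183 million

Each bank lends a fraction (1 − rr) = 0.8770 of the deposit it receives, so Bank 4 receives 2·0.8770^3 and lends 2·0.8770^4 ≈ 1.1831 million.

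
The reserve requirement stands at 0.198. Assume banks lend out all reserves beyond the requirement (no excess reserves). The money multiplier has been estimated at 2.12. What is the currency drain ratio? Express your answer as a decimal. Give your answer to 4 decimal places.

Using m = 2.12. From m = (1 + c)/(c + rr + e), rearranging gives 1 + c = m·(c + rr + e), so c·(1 − m) = m·(rr + e) − 1.
Hence c = [m·(rr + e) − 1]/(1 − m) = [2.12 × (0.198 + 0) − 1] / (1 − 2.12) ≈ 0.518071.

0.5181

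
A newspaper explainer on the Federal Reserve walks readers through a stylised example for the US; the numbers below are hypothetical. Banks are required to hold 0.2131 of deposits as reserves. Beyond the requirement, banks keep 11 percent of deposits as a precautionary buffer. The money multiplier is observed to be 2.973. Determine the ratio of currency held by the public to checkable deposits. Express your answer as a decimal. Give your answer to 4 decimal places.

0.0200

Using m = 2.973. From m = (1 + c)/(c + rr + e), rearranging gives 1 + c = m·(c + rr + e), so c·(1 − m) = m·(rr + e) − 1.
Hence c = [m·(rr + e) − 1]/(1 − m) = [2.973 × (0.2131 + 0.11) − 1] / (1 − 2.973) ≈ 0.019982.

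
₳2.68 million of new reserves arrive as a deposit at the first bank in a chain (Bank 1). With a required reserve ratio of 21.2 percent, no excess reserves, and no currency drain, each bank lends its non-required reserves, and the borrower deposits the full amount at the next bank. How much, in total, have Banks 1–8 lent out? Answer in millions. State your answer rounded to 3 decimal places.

₳8.481 million

Bank i lends (1 − rr)^i of the original deposit: Bank 1 lends 2.68·0.7880 ≈ 2.1118, Bank 2 lends 2.68·0.7880² ≈ 1.6641, and so on.
Summing a geometric series: total = 2.68·[0.7880·(1 − 0.7880^8) / (1 − 0.7880)] ≈ 8.4806 million.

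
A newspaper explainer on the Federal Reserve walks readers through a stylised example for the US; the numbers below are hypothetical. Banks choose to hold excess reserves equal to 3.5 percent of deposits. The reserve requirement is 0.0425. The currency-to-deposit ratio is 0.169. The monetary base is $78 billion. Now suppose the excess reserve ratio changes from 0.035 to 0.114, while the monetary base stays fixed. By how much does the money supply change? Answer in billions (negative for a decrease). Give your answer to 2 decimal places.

-89.78 billion

Initially m₁ = (1 + 0.169) / (0.0425 + 0.035 + 0.169) ≈ 4.74239, so M₁ = 4.74239 × 78 ≈ 369.9064 billion.
After the change m₂ = (1 + 0.169) / (0.0425 + 0.114 + 0.169) ≈ 3.59140, so M₂ = 3.59140 × 78 = 280.1292 billion.
ΔM = M₂ − M₁ = 280.1292 − 369.9064 = -89.7772 billion.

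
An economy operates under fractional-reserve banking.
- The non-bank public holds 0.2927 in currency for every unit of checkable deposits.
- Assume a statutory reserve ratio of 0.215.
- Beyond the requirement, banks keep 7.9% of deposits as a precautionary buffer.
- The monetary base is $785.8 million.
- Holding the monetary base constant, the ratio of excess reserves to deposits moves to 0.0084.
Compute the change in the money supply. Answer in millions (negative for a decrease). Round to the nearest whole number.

Initially m₁ = (1 + 0.2927) / (0.215 + 0.079 + 0.2927) ≈ 2.2033, so M₁ = 2.2033 × 785.8 ≈ 1731.3531 million.
After the change m₂ = (1 + 0.2927) / (0.215 + 0.0084 + 0.2927) ≈ 2.5047, so M₂ = 2.5047 × 785.8 ≈ 1968.1933 million.
ΔM = M₂ − M₁ = 1968.1933 − 1731.3531 = 236.8402 million.

$237 million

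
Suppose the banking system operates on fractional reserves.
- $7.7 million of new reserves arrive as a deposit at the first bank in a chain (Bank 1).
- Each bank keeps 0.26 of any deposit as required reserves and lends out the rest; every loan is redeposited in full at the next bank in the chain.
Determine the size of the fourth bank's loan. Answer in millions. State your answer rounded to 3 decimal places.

Each bank lends a fraction (1 − rr) = 0.7400 of the deposit it receives, so Bank 4 receives 7.7·0.7400^3 and lends 7.7·0.7400^4 ≈ 2.3090 million.

$2.309 million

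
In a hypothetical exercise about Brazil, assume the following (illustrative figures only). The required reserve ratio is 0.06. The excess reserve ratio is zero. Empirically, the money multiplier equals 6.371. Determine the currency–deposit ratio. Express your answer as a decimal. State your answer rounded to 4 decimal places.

Using m = 6.371. From m = (1 + c)/(c + rr + e), rearranging gives 1 + c = m·(c + rr + e), so c·(1 − m) = m·(rr + e) − 1.
Hence c = [m·(rr + e) − 1]/(1 − m) = [6.371 × (0.06 + 0) − 1] / (1 − 6.371) ≈ 0.115014.

0.1150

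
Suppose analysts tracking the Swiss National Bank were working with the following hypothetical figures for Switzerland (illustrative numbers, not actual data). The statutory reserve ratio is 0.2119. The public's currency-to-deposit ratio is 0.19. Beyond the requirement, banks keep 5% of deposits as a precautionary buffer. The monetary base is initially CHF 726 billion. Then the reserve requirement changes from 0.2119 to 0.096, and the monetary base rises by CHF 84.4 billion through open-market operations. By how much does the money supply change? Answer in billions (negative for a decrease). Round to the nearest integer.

CHF 958 billion

Before: m₁ = (1 + 0.19) / (0.2119 + 0.05 + 0.19) ≈ 2.6333, MB₁ = 726, so M₁ = 2.6333 × 726 = 1911.7758 billion.
After: m₂ = (1 + 0.19) / (0.096 + 0.05 + 0.19) ≈ 3.5417, MB₂ = 726 + 84.4 = 810.4, so M₂ = 3.5417 × 810.4 ≈ 2870.1937 billion.
ΔM = M₂ − M₁ = 2870.1937 − 1911.7758 = 958.4179 billion.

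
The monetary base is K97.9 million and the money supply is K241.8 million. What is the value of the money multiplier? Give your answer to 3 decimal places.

The money multiplier is m = M / MB = 241.8 / 97.9 ≈ 2.46987.

2.470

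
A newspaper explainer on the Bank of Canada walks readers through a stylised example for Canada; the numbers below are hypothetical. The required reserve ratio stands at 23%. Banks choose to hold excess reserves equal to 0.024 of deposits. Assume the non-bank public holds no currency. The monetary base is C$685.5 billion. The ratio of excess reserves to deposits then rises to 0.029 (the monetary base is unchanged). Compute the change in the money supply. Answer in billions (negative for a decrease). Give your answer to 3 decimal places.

-52.101 billion

Initially m₁ = 1 / (0.23 + 0.024) ≈ 3.9370079, so M₁ = 3.9370079 × 685.5 ≈ 2698.8189 billion.
After the change m₂ = 1 / (0.23 + 0.029) ≈ 3.8610039, so M₂ = 3.8610039 × 685.5 ≈ 2646.7182 billion.
ΔM = M₂ − M₁ = 2646.7182 − 2698.8189 = -52.1007 billion.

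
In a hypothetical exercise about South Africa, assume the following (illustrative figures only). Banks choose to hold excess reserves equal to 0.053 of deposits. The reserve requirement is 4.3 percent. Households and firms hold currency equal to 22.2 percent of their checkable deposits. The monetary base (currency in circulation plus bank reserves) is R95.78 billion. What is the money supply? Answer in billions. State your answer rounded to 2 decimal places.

R368.06 billion

The money multiplier is m = (1 + c) / (rr + e + c) = (1 + 0.222) / (0.043 + 0.053 + 0.222) ≈ 3.84277.
So M = m × MB = 3.84277 × 95.78 ≈ 368.0605 billion.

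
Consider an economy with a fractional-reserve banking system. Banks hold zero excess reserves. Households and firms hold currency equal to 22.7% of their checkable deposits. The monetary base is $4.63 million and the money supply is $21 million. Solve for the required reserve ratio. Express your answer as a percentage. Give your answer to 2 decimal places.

Using m = M/MB = 21/4.63 ≈ 4.535637. Since m = (1 + c)/(c + rr + e), the denominator satisfies c + rr + e = (1 + c)/m = (1 + 0.227) / 4.535637 ≈ 0.270524.
With c = 0.227 and e = 0, the required reserve ratio is 0.270524 − 0.227 − 0 = 0.043524.

4.35%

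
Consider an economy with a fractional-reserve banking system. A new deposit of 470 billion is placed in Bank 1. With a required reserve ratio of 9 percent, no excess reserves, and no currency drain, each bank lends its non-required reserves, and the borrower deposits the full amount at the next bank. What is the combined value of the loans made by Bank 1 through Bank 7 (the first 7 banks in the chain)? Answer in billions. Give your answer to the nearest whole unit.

Bank i lends (1 − rr)^i of the original deposit: Bank 1 lends 470·0.9100 = 427.7000, Bank 2 lends 470·0.9100² = 389.2070, and so on.
Summing a geometric series: total = 470·[0.9100·(1 − 0.9100^7) / (1 − 0.9100)] ≈ 2296.4590 billion.

2296 billion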